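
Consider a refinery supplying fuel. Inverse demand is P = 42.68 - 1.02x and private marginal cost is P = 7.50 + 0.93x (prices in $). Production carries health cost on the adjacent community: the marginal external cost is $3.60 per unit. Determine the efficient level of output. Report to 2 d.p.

x* = 16.19

Social marginal cost = private MC + MEC = 11.10 + 0.93x.
Set SMC = demand: 11.10 + 0.93x = 42.68 - 1.02x → x* = 16.1949.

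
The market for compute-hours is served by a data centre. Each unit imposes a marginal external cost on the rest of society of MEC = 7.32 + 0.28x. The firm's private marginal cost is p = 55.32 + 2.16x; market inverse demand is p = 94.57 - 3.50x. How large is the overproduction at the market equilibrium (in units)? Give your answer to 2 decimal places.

1.56 units

Market equilibrium (private): 55.32 + 2.16x = 94.57 - 3.50x → x_m = 6.9346.
Social marginal cost = private MC + MEC = 62.64 + 2.44x.
Set SMC = demand: 62.64 + 2.44x = 94.57 - 3.50x → x* = 5.3754.
Gap = |6.9346 − 5.3754| = 1.5592.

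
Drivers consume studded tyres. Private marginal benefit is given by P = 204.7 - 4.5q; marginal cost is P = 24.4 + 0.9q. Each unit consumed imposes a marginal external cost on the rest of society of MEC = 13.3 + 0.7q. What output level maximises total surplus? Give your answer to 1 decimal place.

Social marginal benefit = demand − MEC = 191.4 - 5.2q.
Set SMB = MC: 191.4 - 5.2q = 24.4 + 0.9q → q* = 27.3770.

q* = 27.4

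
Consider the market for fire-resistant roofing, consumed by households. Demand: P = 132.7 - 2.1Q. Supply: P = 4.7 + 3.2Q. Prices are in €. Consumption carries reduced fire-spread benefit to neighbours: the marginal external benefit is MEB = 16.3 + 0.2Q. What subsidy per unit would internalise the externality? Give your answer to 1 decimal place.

subsidy = €22.0 per unit

Social marginal benefit = demand + MEB = 149.0 - 1.9Q.
Set SMB = MC: 149.0 - 1.9Q = 4.7 + 3.2Q → Q* = 28.2941.
The Pigouvian subsidy equals MEB at Q*: 16.3 + 0.2×28.2941 = 21.9588.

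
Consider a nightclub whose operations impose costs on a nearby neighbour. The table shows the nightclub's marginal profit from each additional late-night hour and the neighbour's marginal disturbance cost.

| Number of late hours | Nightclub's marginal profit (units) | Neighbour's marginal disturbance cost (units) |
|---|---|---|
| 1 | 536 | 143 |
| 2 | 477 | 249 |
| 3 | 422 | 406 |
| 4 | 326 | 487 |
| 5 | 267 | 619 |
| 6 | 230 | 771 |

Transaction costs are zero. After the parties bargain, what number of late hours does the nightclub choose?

Bargaining reaches the level where marginal profit last exceeds marginal disturbance cost.
That holds through level 3 (422 ≥ 406) but not at 4 (326 < 487).

3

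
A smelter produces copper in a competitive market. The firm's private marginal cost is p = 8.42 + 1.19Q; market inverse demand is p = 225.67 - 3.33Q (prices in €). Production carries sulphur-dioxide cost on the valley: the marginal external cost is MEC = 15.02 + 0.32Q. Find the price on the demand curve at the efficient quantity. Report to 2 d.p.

P = €86.53

Social marginal cost = private MC + MEC = 23.44 + 1.51Q.
Set SMC = demand: 23.44 + 1.51Q = 225.67 - 3.33Q → Q* = 41.7831.
Consumer price on the demand curve at Q*: 225.67 − 3.33×41.7831 = 86.5323.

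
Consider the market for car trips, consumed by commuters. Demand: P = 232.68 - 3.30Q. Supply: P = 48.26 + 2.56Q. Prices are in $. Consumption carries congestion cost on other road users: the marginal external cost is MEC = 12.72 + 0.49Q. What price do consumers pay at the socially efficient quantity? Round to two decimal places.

P = $143.45

Social marginal benefit = demand − MEC = 219.96 - 3.79Q.
Set SMB = MC: 219.96 - 3.79Q = 48.26 + 2.56Q → Q* = 27.0394.
Consumer price on the demand curve at Q*: 232.68 − 3.30×27.0394 = 143.4500.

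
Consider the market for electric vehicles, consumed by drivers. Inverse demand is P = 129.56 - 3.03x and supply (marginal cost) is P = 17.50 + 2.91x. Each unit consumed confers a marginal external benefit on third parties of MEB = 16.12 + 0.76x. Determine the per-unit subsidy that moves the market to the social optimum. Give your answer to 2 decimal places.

Social marginal benefit = demand + MEB = 145.68 - 2.27x.
Set SMB = MC: 145.68 - 2.27x = 17.50 + 2.91x → x* = 24.7452.
The Pigouvian subsidy equals MEB at x*: 16.12 + 0.76×24.7452 = 34.9264.

subsidy = 34.93 per unit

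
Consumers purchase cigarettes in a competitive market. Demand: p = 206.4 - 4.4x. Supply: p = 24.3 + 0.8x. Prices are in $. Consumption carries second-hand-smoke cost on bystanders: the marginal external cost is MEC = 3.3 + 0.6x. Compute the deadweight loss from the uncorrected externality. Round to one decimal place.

Market equilibrium (private): 24.3 + 0.8x = 206.4 - 4.4x → x_m = 35.0192.
Social marginal benefit = demand − MEC = 203.1 - 5.0x.
Set SMB = MC: 203.1 - 5.0x = 24.3 + 0.8x → x* = 30.8276.
The welfare-loss triangle has base |x_m − x*| and height MEC(x_m) (the vertical gap between SMB and MC is zero at x* and MEC at x_m).
DWL = ½ × 4.1916 × 24.3115 = 50.9520.

DWL = $51.0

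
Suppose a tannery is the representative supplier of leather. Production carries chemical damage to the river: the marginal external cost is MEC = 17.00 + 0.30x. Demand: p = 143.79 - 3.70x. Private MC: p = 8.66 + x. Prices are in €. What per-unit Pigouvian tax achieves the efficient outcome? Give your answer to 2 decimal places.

tax = €24.09 per unit

Social marginal cost = private MC + MEC = 25.66 + 1.30x.
Set SMC = demand: 25.66 + 1.30x = 143.79 - 3.70x → x* = 23.6260.
The Pigouvian tax equals MEC at x*: 17.00 + 0.30×23.6260 = 24.0878.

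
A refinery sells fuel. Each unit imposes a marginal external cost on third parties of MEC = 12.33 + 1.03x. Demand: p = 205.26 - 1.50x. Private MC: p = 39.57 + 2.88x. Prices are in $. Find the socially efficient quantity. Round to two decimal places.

x* = 28.35

Social marginal cost = private MC + MEC = 51.90 + 3.91x.
Set SMC = demand: 51.90 + 3.91x = 205.26 - 1.50x → x* = 28.3475.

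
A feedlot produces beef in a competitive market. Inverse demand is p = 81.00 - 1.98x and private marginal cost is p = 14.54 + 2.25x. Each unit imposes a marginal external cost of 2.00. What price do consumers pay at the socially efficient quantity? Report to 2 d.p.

Social marginal cost = private MC + MEC = 16.54 + 2.25x.
Set SMC = demand: 16.54 + 2.25x = 81.00 - 1.98x → x* = 15.2388.
Consumer price on the demand curve at x*: 81.00 − 1.98×15.2388 = 50.8272.

P = 50.83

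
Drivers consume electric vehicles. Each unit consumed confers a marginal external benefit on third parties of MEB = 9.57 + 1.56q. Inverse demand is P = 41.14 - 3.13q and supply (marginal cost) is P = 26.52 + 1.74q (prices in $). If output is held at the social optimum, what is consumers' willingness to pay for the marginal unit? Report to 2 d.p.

P = $18.27

Social marginal benefit = demand + MEB = 50.71 - 1.57q.
Set SMB = MC: 50.71 - 1.57q = 26.52 + 1.74q → q* = 7.3082.
Consumer price on the demand curve at q*: 41.14 − 3.13×7.3082 = 18.2653.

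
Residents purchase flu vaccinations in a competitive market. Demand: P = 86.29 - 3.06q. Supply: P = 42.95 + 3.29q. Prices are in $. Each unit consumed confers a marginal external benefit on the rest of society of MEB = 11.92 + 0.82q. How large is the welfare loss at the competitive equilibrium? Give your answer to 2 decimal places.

Market equilibrium (private): 42.95 + 3.29q = 86.29 - 3.06q → q_m = 6.8252.
Social marginal benefit = demand + MEB = 98.21 - 2.24q.
Set SMB = MC: 98.21 - 2.24q = 42.95 + 3.29q → q* = 9.9928.
Height of the DWL triangle at q_m is SMB(q_m) − MC(q_m) = MEB(q_m) = 17.5167.
DWL = ½ × 3.1676 × 17.5167 = 27.7429.

DWL = $27.74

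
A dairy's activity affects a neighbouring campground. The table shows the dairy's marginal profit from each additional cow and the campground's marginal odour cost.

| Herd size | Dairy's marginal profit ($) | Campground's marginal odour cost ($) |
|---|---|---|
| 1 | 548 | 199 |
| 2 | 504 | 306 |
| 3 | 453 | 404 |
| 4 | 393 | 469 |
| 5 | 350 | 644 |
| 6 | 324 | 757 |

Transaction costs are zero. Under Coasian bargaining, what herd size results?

3

Bargaining reaches the level where marginal profit last exceeds marginal odour cost.
That holds through level 3 (453 ≥ 404) but not at 4 (393 < 469).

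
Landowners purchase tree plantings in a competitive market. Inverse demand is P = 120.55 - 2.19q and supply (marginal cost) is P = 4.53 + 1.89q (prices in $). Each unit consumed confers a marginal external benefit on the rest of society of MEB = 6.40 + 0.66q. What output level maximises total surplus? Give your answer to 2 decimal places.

q* = 35.80

Social marginal benefit = demand + MEB = 126.95 - 1.53q.
Set SMB = MC: 126.95 - 1.53q = 4.53 + 1.89q → q* = 35.7953.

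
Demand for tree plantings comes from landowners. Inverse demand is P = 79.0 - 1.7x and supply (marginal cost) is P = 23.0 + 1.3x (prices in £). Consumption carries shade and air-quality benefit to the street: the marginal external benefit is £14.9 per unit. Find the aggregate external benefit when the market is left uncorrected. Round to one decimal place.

Market equilibrium (private): 23.0 + 1.3x = 79.0 - 1.7x → x_m = 18.6667.
Total external benefit = MEB × x_m = 14.9 × 18.6667 = 278.1338.

£278.1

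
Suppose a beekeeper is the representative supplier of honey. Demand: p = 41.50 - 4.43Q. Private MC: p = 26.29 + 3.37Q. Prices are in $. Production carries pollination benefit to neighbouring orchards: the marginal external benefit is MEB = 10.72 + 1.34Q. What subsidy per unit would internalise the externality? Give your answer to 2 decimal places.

Social marginal cost = private MC − MEB = 15.57 + 2.03Q.
Set SMC = demand: 15.57 + 2.03Q = 41.50 - 4.43Q → Q* = 4.0139.
The Pigouvian subsidy equals MEB at Q*: 10.72 + 1.34×4.0139 = 16.0986.

subsidy = $16.10 per unit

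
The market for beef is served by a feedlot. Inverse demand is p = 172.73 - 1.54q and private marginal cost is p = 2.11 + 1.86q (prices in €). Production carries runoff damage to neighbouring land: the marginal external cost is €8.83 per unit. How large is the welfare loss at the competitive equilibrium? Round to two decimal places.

DWL = €11.47

Market equilibrium (private): 2.11 + 1.86q = 172.73 - 1.54q → q_m = 50.1824.
Social marginal cost = private MC + MEC = 10.94 + 1.86q.
Set SMC = demand: 10.94 + 1.86q = 172.73 - 1.54q → q* = 47.5853.
The loss is the area between SMC and demand from q* to q_m; with linear curves that's a triangle of height MEC(q_m).
DWL = ½ × 2.5971 × 8.8300 = 11.4662.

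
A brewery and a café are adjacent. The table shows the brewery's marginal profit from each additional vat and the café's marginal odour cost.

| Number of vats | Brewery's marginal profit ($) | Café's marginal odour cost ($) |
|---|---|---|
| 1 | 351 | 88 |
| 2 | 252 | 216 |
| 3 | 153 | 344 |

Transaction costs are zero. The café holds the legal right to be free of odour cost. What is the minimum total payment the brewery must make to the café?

$304

Efficient level: marginal profit ≥ marginal odour cost through level 2, so k* = 2.
With the café holding the right, the brewery must at least compensate total damage at k*: 88 + 216 = 304.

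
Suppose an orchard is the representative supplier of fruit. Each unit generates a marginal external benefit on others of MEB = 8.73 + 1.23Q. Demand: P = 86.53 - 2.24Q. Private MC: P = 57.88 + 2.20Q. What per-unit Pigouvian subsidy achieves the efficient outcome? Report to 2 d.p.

subsidy = 23.05 per unit

Social marginal cost = private MC − MEB = 49.15 + 0.97Q.
Set SMC = demand: 49.15 + 0.97Q = 86.53 - 2.24Q → Q* = 11.6449.
The Pigouvian subsidy equals MEB at Q*: 8.73 + 1.23×11.6449 = 23.0532.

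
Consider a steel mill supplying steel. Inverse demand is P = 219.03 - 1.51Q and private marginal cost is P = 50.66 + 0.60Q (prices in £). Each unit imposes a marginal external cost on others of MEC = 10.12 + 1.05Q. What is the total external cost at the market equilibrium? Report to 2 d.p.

Market equilibrium (private): 50.66 + 0.60Q = 219.03 - 1.51Q → Q_m = 79.7962.
Total external cost = ∫₀^{Q_m} (10.12 + 1.05Q) dQ = 10.12×79.7962 + ½×1.05×79.7962² = 4150.4401.

£4150.44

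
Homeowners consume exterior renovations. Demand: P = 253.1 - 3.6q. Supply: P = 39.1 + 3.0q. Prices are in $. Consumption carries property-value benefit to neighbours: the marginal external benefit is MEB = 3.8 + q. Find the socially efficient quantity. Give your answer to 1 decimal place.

q* = 38.9

Social marginal benefit = demand + MEB = 256.9 - 2.6q.
Set SMB = MC: 256.9 - 2.6q = 39.1 + 3.0q → q* = 38.8929.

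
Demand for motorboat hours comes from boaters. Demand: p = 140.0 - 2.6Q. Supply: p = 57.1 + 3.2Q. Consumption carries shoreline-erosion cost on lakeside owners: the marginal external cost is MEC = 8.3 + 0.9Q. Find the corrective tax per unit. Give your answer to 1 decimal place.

tax = 18.3 per unit

Social marginal benefit = demand − MEC = 131.7 - 3.5Q.
Set SMB = MC: 131.7 - 3.5Q = 57.1 + 3.2Q → Q* = 11.1343.
The Pigouvian tax equals MEC at Q*: 8.3 + 0.9×11.1343 = 18.3209.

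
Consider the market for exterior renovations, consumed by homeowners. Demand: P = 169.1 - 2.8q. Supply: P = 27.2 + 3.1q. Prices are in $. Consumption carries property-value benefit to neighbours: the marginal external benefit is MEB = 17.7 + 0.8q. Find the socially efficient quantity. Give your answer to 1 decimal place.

Social marginal benefit = demand + MEB = 186.8 - 2.0q.
Set SMB = MC: 186.8 - 2.0q = 27.2 + 3.1q → q* = 31.2941.

q* = 31.3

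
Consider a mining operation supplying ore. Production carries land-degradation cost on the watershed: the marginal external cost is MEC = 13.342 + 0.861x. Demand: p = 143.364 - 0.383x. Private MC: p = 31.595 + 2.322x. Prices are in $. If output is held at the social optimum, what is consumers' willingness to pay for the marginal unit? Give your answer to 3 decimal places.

Social marginal cost = private MC + MEC = 44.937 + 3.183x.
Set SMC = demand: 44.937 + 3.183x = 143.364 - 0.383x → x* = 27.6015.
Consumer price on the demand curve at x*: 143.364 − 0.383×27.6015 = 132.7926.

P = $132.793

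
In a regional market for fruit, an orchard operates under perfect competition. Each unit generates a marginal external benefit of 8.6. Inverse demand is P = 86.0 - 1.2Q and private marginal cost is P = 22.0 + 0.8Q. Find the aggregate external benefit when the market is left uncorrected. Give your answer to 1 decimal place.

Market equilibrium (private): 22.0 + 0.8Q = 86.0 - 1.2Q → Q_m = 32.0000.
Total external benefit = MEB × Q_m = 8.6 × 32.0000 = 275.2000.

275.2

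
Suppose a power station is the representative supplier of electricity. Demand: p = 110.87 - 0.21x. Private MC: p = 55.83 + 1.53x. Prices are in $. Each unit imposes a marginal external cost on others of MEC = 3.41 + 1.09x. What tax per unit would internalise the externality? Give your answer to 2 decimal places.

tax = $23.30 per unit

Social marginal cost = private MC + MEC = 59.24 + 2.62x.
Set SMC = demand: 59.24 + 2.62x = 110.87 - 0.21x → x* = 18.2438.
The Pigouvian tax equals MEC at x*: 3.41 + 1.09×18.2438 = 23.2957.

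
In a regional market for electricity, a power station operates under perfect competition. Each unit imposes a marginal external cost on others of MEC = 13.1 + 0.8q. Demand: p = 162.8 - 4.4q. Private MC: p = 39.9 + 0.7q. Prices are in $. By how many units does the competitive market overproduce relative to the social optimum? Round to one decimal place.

Market equilibrium (private): 39.9 + 0.7q = 162.8 - 4.4q → q_m = 24.0980.
Social marginal cost = private MC + MEC = 53.0 + 1.5q.
Set SMC = demand: 53.0 + 1.5q = 162.8 - 4.4q → q* = 18.6102.
Gap = |24.0980 − 18.6102| = 5.4878.

5.5 units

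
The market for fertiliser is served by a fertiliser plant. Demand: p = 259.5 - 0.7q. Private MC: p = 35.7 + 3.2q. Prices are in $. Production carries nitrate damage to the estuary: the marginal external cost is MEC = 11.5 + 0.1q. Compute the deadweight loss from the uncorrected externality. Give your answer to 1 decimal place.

Market equilibrium (private): 35.7 + 3.2q = 259.5 - 0.7q → q_m = 57.3846.
Social marginal cost = private MC + MEC = 47.2 + 3.3q.
Set SMC = demand: 47.2 + 3.3q = 259.5 - 0.7q → q* = 53.0750.
The welfare-loss triangle has base |q_m − q*| and height MEC(q_m) (the vertical gap between SMC and demand is zero at q* and MEC at q_m).
DWL = ½ × 4.3096 × 17.2385 = 37.1455.

DWL = $37.1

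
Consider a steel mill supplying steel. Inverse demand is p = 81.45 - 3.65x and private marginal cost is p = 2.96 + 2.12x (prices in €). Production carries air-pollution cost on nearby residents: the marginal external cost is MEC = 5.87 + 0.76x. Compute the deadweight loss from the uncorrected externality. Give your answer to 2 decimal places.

Market equilibrium (private): 2.96 + 2.12x = 81.45 - 3.65x → x_m = 13.6031.
Social marginal cost = private MC + MEC = 8.83 + 2.88x.
Set SMC = demand: 8.83 + 2.88x = 81.45 - 3.65x → x* = 11.1210.
The loss is the area between SMC and demand from x* to x_m; with linear curves that's a triangle of height MEC(x_m).
DWL = ½ × 2.4821 × 16.2084 = 20.1154.

DWL = €20.12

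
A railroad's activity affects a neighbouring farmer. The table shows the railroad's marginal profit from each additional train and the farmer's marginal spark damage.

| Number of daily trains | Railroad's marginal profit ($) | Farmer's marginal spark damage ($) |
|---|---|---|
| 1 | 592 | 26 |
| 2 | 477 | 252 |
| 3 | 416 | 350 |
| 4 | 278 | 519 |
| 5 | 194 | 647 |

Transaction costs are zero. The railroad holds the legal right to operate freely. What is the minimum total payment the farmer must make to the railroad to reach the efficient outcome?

$472

Left alone the railroad would choose level 5 (marginal profit stays positive).
Efficient level: k* = 3 (marginal profit ≥ marginal spark damage through 3).
The farmer must at least cover the railroad's forgone profit from cutting 5→3: 278 + 194 = 472.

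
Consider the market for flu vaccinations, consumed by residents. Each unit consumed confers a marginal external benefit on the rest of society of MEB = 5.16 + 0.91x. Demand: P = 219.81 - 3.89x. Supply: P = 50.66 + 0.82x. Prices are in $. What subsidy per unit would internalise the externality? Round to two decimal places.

Social marginal benefit = demand + MEB = 224.97 - 2.98x.
Set SMB = MC: 224.97 - 2.98x = 50.66 + 0.82x → x* = 45.8711.
The Pigouvian subsidy equals MEB at x*: 5.16 + 0.91×45.8711 = 46.9027.

subsidy = $46.90 per unit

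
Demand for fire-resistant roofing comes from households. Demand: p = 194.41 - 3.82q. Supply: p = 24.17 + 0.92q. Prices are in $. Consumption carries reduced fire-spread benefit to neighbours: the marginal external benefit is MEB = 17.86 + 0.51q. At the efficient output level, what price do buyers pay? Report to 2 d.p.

P = $24.54

Social marginal benefit = demand + MEB = 212.27 - 3.31q.
Set SMB = MC: 212.27 - 3.31q = 24.17 + 0.92q → q* = 44.4681.
Consumer price on the demand curve at q*: 194.41 − 3.82×44.4681 = 24.5419.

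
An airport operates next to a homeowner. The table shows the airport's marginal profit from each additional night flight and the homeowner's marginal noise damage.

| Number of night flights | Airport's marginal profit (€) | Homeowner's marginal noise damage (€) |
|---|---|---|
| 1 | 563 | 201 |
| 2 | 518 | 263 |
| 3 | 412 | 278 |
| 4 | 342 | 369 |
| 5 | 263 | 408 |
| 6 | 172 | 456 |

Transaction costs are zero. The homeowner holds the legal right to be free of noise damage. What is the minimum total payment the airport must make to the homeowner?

Efficient level: marginal profit ≥ marginal noise damage through level 3, so k* = 3.
With the homeowner holding the right, the airport must at least compensate total damage at k*: 201 + 263 + 278 = 742.

€742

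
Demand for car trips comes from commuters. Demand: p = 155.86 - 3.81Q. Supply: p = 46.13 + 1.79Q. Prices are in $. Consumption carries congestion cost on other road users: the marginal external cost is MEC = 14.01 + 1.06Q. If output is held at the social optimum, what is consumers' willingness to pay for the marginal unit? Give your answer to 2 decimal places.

P = $101.10

Social marginal benefit = demand − MEC = 141.85 - 4.87Q.
Set SMB = MC: 141.85 - 4.87Q = 46.13 + 1.79Q → Q* = 14.3724.
Consumer price on the demand curve at Q*: 155.86 − 3.81×14.3724 = 101.1012.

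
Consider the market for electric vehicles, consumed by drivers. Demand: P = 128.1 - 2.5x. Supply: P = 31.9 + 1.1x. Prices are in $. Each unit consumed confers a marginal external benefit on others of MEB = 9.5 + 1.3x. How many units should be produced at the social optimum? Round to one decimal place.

Social marginal benefit = demand + MEB = 137.6 - 1.2x.
Set SMB = MC: 137.6 - 1.2x = 31.9 + 1.1x → x* = 45.9565.

x* = 46.0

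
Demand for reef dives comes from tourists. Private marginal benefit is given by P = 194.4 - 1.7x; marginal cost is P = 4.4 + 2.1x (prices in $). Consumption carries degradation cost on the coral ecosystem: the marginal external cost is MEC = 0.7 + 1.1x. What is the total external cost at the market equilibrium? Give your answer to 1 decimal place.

$1410.0

Market equilibrium (private): 4.4 + 2.1x = 194.4 - 1.7x → x_m = 50.0000.
Total external cost = ∫₀^{x_m} (0.7 + 1.1x) dx = 0.7×50.0000 + ½×1.1×50.0000² = 1410.0000.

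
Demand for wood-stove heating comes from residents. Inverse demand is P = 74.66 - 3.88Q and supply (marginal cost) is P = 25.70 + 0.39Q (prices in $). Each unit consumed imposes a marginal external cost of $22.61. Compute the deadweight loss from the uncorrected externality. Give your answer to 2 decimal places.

Market equilibrium (private): 25.70 + 0.39Q = 74.66 - 3.88Q → Q_m = 11.4660.
Social marginal benefit = demand − MEC = 52.05 - 3.88Q.
Set SMB = MC: 52.05 - 3.88Q = 25.70 + 0.39Q → Q* = 6.1710.
Between Q* and Q_m the wedge MC − SMB runs linearly from 0 to MEC(Q_m), so the loss is a triangle.
DWL = ½ × 5.2950 × 22.6100 = 59.8600.

DWL = $59.86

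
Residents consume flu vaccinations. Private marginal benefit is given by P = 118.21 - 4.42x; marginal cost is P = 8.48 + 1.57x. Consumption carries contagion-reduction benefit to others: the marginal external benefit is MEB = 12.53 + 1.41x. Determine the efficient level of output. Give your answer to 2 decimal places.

Social marginal benefit = demand + MEB = 130.74 - 3.01x.
Set SMB = MC: 130.74 - 3.01x = 8.48 + 1.57x → x* = 26.6943.

x* = 26.69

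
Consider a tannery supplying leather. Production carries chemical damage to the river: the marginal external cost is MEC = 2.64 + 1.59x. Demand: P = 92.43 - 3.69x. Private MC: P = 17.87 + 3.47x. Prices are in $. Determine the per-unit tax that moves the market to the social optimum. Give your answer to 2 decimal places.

tax = $15.71 per unit

Social marginal cost = private MC + MEC = 20.51 + 5.06x.
Set SMC = demand: 20.51 + 5.06x = 92.43 - 3.69x → x* = 8.2194.
The Pigouvian tax equals MEC at x*: 2.64 + 1.59×8.2194 = 15.7088.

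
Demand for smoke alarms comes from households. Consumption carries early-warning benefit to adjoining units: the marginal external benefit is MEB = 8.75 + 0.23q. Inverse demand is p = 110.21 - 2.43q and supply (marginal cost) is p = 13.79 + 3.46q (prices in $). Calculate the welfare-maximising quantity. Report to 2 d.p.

q* = 18.58

Social marginal benefit = demand + MEB = 118.96 - 2.20q.
Set SMB = MC: 118.96 - 2.20q = 13.79 + 3.46q → q* = 18.5813.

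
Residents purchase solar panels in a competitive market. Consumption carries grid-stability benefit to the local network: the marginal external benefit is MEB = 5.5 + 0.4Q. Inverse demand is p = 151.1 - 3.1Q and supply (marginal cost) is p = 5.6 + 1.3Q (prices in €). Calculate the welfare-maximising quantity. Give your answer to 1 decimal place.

Social marginal benefit = demand + MEB = 156.6 - 2.7Q.
Set SMB = MC: 156.6 - 2.7Q = 5.6 + 1.3Q → Q* = 37.7500.

Q* = 37.8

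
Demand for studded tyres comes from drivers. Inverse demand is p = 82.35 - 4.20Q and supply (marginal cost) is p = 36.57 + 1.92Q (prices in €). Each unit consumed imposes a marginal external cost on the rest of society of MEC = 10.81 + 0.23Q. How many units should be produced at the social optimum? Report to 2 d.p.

Q* = 5.51

Social marginal benefit = demand − MEC = 71.54 - 4.43Q.
Set SMB = MC: 71.54 - 4.43Q = 36.57 + 1.92Q → Q* = 5.5071.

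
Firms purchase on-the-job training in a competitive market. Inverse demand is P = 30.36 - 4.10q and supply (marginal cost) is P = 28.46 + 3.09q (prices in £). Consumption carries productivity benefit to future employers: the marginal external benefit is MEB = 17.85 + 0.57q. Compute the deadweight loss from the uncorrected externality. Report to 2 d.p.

Market equilibrium (private): 28.46 + 3.09q = 30.36 - 4.10q → q_m = 0.2643.
Social marginal benefit = demand + MEB = 48.21 - 3.53q.
Set SMB = MC: 48.21 - 3.53q = 28.46 + 3.09q → q* = 2.9834.
The welfare-loss triangle has base |q_m − q*| and height MEB(q_m) (the vertical gap between SMB and MC is zero at q* and MEB at q_m).
DWL = ½ × 2.7191 × 18.0006 = 24.4727.

DWL = £24.47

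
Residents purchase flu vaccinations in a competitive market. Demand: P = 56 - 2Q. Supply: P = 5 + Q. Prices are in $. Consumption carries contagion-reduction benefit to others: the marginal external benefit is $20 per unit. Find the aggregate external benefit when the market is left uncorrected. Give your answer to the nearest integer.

Market equilibrium (private): 5 + Q = 56 - 2Q → Q_m = 17.0000.
Total external benefit = MEB × Q_m = 20 × 17.0000 = 340.0000.

$340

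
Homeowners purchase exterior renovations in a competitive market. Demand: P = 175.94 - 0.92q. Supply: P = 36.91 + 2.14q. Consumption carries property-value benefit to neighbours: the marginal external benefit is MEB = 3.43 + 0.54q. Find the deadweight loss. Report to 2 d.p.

DWL = 155.16

Market equilibrium (private): 36.91 + 2.14q = 175.94 - 0.92q → q_m = 45.4346.
Social marginal benefit = demand + MEB = 179.37 - 0.38q.
Set SMB = MC: 179.37 - 0.38q = 36.91 + 2.14q → q* = 56.5317.
The loss is the area between SMB and MC from q* to q_m; with linear curves that's a triangle of height MEB(q_m).
DWL = ½ × 11.0971 × 27.9647 = 155.1635.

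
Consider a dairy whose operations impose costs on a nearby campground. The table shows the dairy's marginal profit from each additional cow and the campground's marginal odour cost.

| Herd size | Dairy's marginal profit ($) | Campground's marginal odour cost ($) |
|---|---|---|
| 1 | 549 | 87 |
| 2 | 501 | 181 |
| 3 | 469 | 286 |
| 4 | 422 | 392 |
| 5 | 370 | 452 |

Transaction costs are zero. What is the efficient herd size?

Bargaining reaches the level where marginal profit last exceeds marginal odour cost.
That holds through level 4 (422 ≥ 392) but not at 5 (370 < 452).

4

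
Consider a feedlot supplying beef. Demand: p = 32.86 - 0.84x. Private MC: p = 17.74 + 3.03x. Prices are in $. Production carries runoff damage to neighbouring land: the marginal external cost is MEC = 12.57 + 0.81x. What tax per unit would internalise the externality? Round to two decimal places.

tax = $13.01 per unit

Social marginal cost = private MC + MEC = 30.31 + 3.84x.
Set SMC = demand: 30.31 + 3.84x = 32.86 - 0.84x → x* = 0.5449.
The Pigouvian tax equals MEC at x*: 12.57 + 0.81×0.5449 = 13.0114.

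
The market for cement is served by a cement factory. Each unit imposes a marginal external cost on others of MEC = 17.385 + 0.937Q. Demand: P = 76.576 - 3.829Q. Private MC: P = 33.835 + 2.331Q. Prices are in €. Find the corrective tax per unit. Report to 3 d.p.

tax = €20.733 per unit

Social marginal cost = private MC + MEC = 51.220 + 3.268Q.
Set SMC = demand: 51.220 + 3.268Q = 76.576 - 3.829Q → Q* = 3.5728.
The Pigouvian tax equals MEC at Q*: 17.385 + 0.937×3.5728 = 20.7327.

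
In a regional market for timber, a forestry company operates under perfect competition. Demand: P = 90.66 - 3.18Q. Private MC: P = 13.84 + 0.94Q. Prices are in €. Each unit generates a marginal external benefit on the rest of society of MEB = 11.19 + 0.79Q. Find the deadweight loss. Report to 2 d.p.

DWL = €100.88

Market equilibrium (private): 13.84 + 0.94Q = 90.66 - 3.18Q → Q_m = 18.6456.
Social marginal cost = private MC − MEB = 2.65 + 0.15Q.
Set SMC = demand: 2.65 + 0.15Q = 90.66 - 3.18Q → Q* = 26.4294.
Height of the DWL triangle at Q_m is demand(Q_m) − SMC(Q_m) = MEB(Q_m) = 25.9200.
DWL = ½ × 7.7838 × 25.9200 = 100.8780.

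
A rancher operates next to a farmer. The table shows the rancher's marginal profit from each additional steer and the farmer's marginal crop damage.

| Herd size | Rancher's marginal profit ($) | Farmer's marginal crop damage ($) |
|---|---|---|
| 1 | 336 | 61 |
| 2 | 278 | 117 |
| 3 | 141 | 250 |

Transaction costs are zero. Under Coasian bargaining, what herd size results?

2

Bargaining reaches the level where marginal profit last exceeds marginal crop damage.
That holds through level 2 (278 ≥ 117) but not at 3 (141 < 250).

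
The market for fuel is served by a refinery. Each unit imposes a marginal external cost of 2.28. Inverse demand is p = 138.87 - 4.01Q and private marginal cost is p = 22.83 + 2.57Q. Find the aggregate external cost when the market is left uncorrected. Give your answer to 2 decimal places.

40.21

Market equilibrium (private): 22.83 + 2.57Q = 138.87 - 4.01Q → Q_m = 17.6353.
Total external cost = MEC × Q_m = 2.28 × 17.6353 = 40.2085.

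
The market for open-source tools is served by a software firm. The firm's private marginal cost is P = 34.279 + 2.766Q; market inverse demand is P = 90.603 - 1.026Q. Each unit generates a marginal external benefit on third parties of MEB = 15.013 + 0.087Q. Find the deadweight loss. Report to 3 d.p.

Market equilibrium (private): 34.279 + 2.766Q = 90.603 - 1.026Q → Q_m = 14.8534.
Social marginal cost = private MC − MEB = 19.266 + 2.679Q.
Set SMC = demand: 19.266 + 2.679Q = 90.603 - 1.026Q → Q* = 19.2543.
Between Q* and Q_m the wedge demand − SMC runs linearly from 0 to MEB(Q_m), so the loss is a triangle.
DWL = ½ × 4.4009 × 16.3052 = 35.8788.

DWL = 35.879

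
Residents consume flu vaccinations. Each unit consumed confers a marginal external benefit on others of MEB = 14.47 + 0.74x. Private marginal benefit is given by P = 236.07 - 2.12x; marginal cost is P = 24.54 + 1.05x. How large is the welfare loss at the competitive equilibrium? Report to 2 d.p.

Market equilibrium (private): 24.54 + 1.05x = 236.07 - 2.12x → x_m = 66.7287.
Social marginal benefit = demand + MEB = 250.54 - 1.38x.
Set SMB = MC: 250.54 - 1.38x = 24.54 + 1.05x → x* = 93.0041.
Between x* and x_m the wedge SMB − MC runs linearly from 0 to MEB(x_m), so the loss is a triangle.
DWL = ½ × 26.2754 × 63.8492 = 838.8316.

DWL = 838.83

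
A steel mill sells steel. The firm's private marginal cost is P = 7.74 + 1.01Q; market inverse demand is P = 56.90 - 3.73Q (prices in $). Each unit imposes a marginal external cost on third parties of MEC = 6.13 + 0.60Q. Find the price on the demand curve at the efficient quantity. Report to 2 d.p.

P = $26.84

Social marginal cost = private MC + MEC = 13.87 + 1.61Q.
Set SMC = demand: 13.87 + 1.61Q = 56.90 - 3.73Q → Q* = 8.0581.
Consumer price on the demand curve at Q*: 56.90 − 3.73×8.0581 = 26.8433.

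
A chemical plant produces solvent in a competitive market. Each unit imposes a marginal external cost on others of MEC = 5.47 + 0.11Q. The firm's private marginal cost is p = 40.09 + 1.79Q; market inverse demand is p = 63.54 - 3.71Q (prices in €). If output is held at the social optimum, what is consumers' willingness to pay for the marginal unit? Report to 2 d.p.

P = €51.65

Social marginal cost = private MC + MEC = 45.56 + 1.90Q.
Set SMC = demand: 45.56 + 1.90Q = 63.54 - 3.71Q → Q* = 3.2050.
Consumer price on the demand curve at Q*: 63.54 − 3.71×3.2050 = 51.6495.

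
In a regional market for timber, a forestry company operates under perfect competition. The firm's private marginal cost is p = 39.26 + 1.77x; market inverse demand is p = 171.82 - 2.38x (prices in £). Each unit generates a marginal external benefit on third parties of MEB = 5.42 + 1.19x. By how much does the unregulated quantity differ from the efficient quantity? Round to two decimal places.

Market equilibrium (private): 39.26 + 1.77x = 171.82 - 2.38x → x_m = 31.9422.
Social marginal cost = private MC − MEB = 33.84 + 0.58x.
Set SMC = demand: 33.84 + 0.58x = 171.82 - 2.38x → x* = 46.6149.
Gap = |31.9422 − 46.6149| = 14.6727.

14.67 units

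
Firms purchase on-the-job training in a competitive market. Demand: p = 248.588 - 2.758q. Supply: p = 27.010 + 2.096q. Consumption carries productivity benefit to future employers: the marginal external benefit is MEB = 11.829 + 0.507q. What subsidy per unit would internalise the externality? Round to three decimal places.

subsidy = 39.052 per unit

Social marginal benefit = demand + MEB = 260.417 - 2.251q.
Set SMB = MC: 260.417 - 2.251q = 27.010 + 2.096q → q* = 53.6938.
The Pigouvian subsidy equals MEB at q*: 11.829 + 0.507×53.6938 = 39.0518.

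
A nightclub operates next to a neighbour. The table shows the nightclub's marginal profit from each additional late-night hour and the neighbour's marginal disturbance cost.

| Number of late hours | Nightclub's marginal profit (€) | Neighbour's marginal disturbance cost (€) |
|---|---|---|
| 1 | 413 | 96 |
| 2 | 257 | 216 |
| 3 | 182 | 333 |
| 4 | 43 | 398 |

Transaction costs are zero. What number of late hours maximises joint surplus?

2

Bargaining reaches the level where marginal profit last exceeds marginal disturbance cost.
That holds through level 2 (257 ≥ 216) but not at 3 (182 < 333).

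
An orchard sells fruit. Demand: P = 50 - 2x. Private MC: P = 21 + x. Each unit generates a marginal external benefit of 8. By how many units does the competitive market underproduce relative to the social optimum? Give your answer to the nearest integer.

3 units

Market equilibrium (private): 21 + x = 50 - 2x → x_m = 9.6667.
Social marginal cost = private MC − MEB = 13 + x.
Set SMC = demand: 13 + x = 50 - 2x → x* = 12.3333.
Gap = |9.6667 − 12.3333| = 2.6666.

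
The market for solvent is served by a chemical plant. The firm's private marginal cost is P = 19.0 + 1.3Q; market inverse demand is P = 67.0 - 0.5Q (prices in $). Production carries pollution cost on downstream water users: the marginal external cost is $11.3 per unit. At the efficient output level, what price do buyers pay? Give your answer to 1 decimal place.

Social marginal cost = private MC + MEC = 30.3 + 1.3Q.
Set SMC = demand: 30.3 + 1.3Q = 67.0 - 0.5Q → Q* = 20.3889.
Consumer price on the demand curve at Q*: 67.0 − 0.5×20.3889 = 56.8056.

P = $56.8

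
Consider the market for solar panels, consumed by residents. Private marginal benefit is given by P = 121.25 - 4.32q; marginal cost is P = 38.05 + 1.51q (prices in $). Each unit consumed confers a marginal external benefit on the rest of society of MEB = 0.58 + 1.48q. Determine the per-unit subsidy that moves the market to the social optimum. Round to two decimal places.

subsidy = $29.08 per unit

Social marginal benefit = demand + MEB = 121.83 - 2.84q.
Set SMB = MC: 121.83 - 2.84q = 38.05 + 1.51q → q* = 19.2598.
The Pigouvian subsidy equals MEB at q*: 0.58 + 1.48×19.2598 = 29.0845.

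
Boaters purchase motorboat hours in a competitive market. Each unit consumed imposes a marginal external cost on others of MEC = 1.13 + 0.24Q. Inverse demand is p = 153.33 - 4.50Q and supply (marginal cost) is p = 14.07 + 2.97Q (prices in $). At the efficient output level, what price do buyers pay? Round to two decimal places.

P = $72.71

Social marginal benefit = demand − MEC = 152.20 - 4.74Q.
Set SMB = MC: 152.20 - 4.74Q = 14.07 + 2.97Q → Q* = 17.9157.
Consumer price on the demand curve at Q*: 153.33 − 4.50×17.9157 = 72.7094.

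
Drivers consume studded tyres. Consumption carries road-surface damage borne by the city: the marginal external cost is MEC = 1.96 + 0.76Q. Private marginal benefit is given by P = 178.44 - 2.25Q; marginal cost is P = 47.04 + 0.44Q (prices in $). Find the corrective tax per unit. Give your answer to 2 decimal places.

Social marginal benefit = demand − MEC = 176.48 - 3.01Q.
Set SMB = MC: 176.48 - 3.01Q = 47.04 + 0.44Q → Q* = 37.5188.
The Pigouvian tax equals MEC at Q*: 1.96 + 0.76×37.5188 = 30.4743.

tax = $30.47 per unit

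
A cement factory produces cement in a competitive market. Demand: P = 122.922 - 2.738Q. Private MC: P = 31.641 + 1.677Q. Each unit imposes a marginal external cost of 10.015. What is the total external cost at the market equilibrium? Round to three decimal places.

Market equilibrium (private): 31.641 + 1.677Q = 122.922 - 2.738Q → Q_m = 20.6752.
Total external cost = MEC × Q_m = 10.015 × 20.6752 = 207.0621.

207.062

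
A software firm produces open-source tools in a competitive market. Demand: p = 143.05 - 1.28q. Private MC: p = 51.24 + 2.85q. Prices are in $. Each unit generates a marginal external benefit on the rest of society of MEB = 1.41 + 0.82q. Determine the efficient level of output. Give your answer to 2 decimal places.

q* = 28.16

Social marginal cost = private MC − MEB = 49.83 + 2.03q.
Set SMC = demand: 49.83 + 2.03q = 143.05 - 1.28q → q* = 28.1631.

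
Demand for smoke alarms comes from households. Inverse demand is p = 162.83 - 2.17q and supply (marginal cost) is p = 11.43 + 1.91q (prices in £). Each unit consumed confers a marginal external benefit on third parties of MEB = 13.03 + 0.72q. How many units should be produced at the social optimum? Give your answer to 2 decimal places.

Social marginal benefit = demand + MEB = 175.86 - 1.45q.
Set SMB = MC: 175.86 - 1.45q = 11.43 + 1.91q → q* = 48.9375.

q* = 48.94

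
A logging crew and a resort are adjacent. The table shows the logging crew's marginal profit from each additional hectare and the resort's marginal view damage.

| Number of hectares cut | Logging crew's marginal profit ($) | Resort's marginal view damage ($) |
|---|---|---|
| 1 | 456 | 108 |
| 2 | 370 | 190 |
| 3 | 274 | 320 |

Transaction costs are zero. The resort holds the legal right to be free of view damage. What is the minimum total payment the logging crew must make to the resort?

$298

Efficient level: marginal profit ≥ marginal view damage through level 2, so k* = 2.
With the resort holding the right, the logging crew must at least compensate total damage at k*: 108 + 190 = 298.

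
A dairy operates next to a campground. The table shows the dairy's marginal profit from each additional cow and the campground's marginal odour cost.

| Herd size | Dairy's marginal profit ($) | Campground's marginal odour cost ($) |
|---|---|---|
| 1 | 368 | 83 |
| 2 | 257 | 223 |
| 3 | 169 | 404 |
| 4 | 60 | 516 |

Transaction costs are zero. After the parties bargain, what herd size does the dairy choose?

Bargaining reaches the level where marginal profit last exceeds marginal odour cost.
That holds through level 2 (257 ≥ 223) but not at 3 (169 < 404).

2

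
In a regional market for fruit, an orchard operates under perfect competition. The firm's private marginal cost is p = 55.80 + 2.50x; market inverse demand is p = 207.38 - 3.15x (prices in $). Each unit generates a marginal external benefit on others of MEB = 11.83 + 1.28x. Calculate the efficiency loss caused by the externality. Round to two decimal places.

Market equilibrium (private): 55.80 + 2.50x = 207.38 - 3.15x → x_m = 26.8283.
Social marginal cost = private MC − MEB = 43.97 + 1.22x.
Set SMC = demand: 43.97 + 1.22x = 207.38 - 3.15x → x* = 37.3936.
The loss is the area between SMC and demand from x* to x_m; with linear curves that's a triangle of height MEB(x_m).
DWL = ½ × 10.5653 × 46.1702 = 243.9010.

DWL = $243.90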